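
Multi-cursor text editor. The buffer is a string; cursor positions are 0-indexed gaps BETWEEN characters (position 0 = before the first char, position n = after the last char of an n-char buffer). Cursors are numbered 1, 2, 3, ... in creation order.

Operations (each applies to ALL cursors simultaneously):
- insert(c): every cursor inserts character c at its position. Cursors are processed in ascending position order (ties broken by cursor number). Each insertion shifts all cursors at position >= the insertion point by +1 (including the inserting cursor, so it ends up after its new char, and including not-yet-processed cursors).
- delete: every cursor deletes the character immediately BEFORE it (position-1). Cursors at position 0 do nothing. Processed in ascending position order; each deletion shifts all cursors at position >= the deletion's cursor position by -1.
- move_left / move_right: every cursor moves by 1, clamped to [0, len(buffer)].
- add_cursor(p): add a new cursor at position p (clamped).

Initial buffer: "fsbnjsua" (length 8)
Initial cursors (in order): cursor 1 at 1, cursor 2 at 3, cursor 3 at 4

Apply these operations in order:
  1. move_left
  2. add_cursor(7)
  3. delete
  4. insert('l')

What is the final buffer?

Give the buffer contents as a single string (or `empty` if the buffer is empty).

After op 1 (move_left): buffer="fsbnjsua" (len 8), cursors c1@0 c2@2 c3@3, authorship ........
After op 2 (add_cursor(7)): buffer="fsbnjsua" (len 8), cursors c1@0 c2@2 c3@3 c4@7, authorship ........
After op 3 (delete): buffer="fnjsa" (len 5), cursors c1@0 c2@1 c3@1 c4@4, authorship .....
After op 4 (insert('l')): buffer="lfllnjsla" (len 9), cursors c1@1 c2@4 c3@4 c4@8, authorship 1.23...4.

Answer: lfllnjsla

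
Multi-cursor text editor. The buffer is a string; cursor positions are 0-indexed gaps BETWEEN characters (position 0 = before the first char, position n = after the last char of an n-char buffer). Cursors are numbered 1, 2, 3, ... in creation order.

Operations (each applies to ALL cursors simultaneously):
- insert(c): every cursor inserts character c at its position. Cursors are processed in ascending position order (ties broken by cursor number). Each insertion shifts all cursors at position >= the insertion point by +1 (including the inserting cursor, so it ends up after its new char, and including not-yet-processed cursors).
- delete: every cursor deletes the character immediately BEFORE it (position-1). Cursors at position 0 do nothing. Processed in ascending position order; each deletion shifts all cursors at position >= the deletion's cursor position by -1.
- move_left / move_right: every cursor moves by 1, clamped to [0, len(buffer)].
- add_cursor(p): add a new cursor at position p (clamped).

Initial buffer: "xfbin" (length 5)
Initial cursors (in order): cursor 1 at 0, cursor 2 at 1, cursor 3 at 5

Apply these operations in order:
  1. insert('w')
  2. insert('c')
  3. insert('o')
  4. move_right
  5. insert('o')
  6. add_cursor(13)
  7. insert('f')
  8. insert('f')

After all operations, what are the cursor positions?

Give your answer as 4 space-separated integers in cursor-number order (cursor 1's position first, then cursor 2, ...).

After op 1 (insert('w')): buffer="wxwfbinw" (len 8), cursors c1@1 c2@3 c3@8, authorship 1.2....3
After op 2 (insert('c')): buffer="wcxwcfbinwc" (len 11), cursors c1@2 c2@5 c3@11, authorship 11.22....33
After op 3 (insert('o')): buffer="wcoxwcofbinwco" (len 14), cursors c1@3 c2@7 c3@14, authorship 111.222....333
After op 4 (move_right): buffer="wcoxwcofbinwco" (len 14), cursors c1@4 c2@8 c3@14, authorship 111.222....333
After op 5 (insert('o')): buffer="wcoxowcofobinwcoo" (len 17), cursors c1@5 c2@10 c3@17, authorship 111.1222.2...3333
After op 6 (add_cursor(13)): buffer="wcoxowcofobinwcoo" (len 17), cursors c1@5 c2@10 c4@13 c3@17, authorship 111.1222.2...3333
After op 7 (insert('f')): buffer="wcoxofwcofofbinfwcoof" (len 21), cursors c1@6 c2@12 c4@16 c3@21, authorship 111.11222.22...433333
After op 8 (insert('f')): buffer="wcoxoffwcofoffbinffwcooff" (len 25), cursors c1@7 c2@14 c4@19 c3@25, authorship 111.111222.222...44333333

Answer: 7 14 25 19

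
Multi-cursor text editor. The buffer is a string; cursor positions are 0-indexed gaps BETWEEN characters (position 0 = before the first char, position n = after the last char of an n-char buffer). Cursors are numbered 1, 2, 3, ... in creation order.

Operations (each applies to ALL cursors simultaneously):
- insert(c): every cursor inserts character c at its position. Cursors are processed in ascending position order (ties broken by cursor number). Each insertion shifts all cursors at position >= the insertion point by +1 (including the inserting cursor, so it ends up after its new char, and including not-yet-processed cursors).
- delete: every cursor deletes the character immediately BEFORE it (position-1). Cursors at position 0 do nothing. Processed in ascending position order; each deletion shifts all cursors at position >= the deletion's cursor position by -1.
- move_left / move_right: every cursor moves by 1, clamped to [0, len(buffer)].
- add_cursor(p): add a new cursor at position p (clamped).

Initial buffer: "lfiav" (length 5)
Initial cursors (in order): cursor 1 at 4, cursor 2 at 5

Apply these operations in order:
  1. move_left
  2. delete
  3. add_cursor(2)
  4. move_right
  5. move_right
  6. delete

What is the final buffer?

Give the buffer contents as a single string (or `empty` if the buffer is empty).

After op 1 (move_left): buffer="lfiav" (len 5), cursors c1@3 c2@4, authorship .....
After op 2 (delete): buffer="lfv" (len 3), cursors c1@2 c2@2, authorship ...
After op 3 (add_cursor(2)): buffer="lfv" (len 3), cursors c1@2 c2@2 c3@2, authorship ...
After op 4 (move_right): buffer="lfv" (len 3), cursors c1@3 c2@3 c3@3, authorship ...
After op 5 (move_right): buffer="lfv" (len 3), cursors c1@3 c2@3 c3@3, authorship ...
After op 6 (delete): buffer="" (len 0), cursors c1@0 c2@0 c3@0, authorship 

Answer: empty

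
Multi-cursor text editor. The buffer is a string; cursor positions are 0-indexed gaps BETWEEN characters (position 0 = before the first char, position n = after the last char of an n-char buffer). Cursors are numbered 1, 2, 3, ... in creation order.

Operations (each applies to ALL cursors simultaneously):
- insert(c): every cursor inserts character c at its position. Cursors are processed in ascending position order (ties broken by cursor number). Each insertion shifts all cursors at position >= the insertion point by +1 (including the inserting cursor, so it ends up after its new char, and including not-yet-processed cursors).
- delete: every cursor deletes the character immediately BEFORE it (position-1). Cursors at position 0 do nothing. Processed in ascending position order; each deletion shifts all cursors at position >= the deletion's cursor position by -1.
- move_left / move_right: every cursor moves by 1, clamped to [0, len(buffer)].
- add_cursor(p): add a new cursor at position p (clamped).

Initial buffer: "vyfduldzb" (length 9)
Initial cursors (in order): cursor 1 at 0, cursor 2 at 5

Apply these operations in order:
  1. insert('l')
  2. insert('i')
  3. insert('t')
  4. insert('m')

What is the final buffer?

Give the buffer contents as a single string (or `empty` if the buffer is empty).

After op 1 (insert('l')): buffer="lvyfdulldzb" (len 11), cursors c1@1 c2@7, authorship 1.....2....
After op 2 (insert('i')): buffer="livyfdulildzb" (len 13), cursors c1@2 c2@9, authorship 11.....22....
After op 3 (insert('t')): buffer="litvyfdulitldzb" (len 15), cursors c1@3 c2@11, authorship 111.....222....
After op 4 (insert('m')): buffer="litmvyfdulitmldzb" (len 17), cursors c1@4 c2@13, authorship 1111.....2222....

Answer: litmvyfdulitmldzb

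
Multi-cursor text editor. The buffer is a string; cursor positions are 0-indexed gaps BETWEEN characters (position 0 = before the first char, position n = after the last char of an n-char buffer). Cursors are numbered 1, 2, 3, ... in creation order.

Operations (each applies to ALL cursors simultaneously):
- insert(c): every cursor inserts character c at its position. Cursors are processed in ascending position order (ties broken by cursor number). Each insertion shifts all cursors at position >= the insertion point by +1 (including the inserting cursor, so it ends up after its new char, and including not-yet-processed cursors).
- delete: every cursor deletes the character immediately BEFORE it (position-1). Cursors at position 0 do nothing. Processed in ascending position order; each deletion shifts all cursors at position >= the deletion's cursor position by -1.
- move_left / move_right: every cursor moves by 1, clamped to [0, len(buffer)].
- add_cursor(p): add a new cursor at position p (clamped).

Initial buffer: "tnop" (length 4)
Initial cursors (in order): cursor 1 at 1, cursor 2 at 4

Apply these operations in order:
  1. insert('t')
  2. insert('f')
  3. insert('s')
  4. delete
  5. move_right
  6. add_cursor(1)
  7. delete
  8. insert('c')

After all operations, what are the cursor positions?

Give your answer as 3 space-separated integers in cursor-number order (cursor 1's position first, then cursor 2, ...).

Answer: 4 8 1

Derivation:
After op 1 (insert('t')): buffer="ttnopt" (len 6), cursors c1@2 c2@6, authorship .1...2
After op 2 (insert('f')): buffer="ttfnoptf" (len 8), cursors c1@3 c2@8, authorship .11...22
After op 3 (insert('s')): buffer="ttfsnoptfs" (len 10), cursors c1@4 c2@10, authorship .111...222
After op 4 (delete): buffer="ttfnoptf" (len 8), cursors c1@3 c2@8, authorship .11...22
After op 5 (move_right): buffer="ttfnoptf" (len 8), cursors c1@4 c2@8, authorship .11...22
After op 6 (add_cursor(1)): buffer="ttfnoptf" (len 8), cursors c3@1 c1@4 c2@8, authorship .11...22
After op 7 (delete): buffer="tfopt" (len 5), cursors c3@0 c1@2 c2@5, authorship 11..2
After op 8 (insert('c')): buffer="ctfcoptc" (len 8), cursors c3@1 c1@4 c2@8, authorship 3111..22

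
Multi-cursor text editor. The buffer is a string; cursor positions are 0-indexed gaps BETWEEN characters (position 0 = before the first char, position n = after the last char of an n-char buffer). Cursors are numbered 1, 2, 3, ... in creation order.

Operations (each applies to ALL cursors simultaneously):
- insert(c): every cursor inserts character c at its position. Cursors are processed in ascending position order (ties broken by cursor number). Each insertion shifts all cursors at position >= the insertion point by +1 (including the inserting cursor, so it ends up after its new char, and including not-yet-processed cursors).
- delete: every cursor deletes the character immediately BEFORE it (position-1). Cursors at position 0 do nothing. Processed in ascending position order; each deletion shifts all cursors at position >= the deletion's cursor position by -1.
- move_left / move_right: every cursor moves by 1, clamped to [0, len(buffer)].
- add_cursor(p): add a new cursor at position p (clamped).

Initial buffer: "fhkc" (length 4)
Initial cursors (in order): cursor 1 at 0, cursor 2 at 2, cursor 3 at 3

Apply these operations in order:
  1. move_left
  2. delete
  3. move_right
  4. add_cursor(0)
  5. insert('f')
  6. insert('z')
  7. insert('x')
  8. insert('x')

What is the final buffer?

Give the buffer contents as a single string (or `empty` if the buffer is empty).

Answer: fzxxkfffzzzxxxxxxc

Derivation:
After op 1 (move_left): buffer="fhkc" (len 4), cursors c1@0 c2@1 c3@2, authorship ....
After op 2 (delete): buffer="kc" (len 2), cursors c1@0 c2@0 c3@0, authorship ..
After op 3 (move_right): buffer="kc" (len 2), cursors c1@1 c2@1 c3@1, authorship ..
After op 4 (add_cursor(0)): buffer="kc" (len 2), cursors c4@0 c1@1 c2@1 c3@1, authorship ..
After op 5 (insert('f')): buffer="fkfffc" (len 6), cursors c4@1 c1@5 c2@5 c3@5, authorship 4.123.
After op 6 (insert('z')): buffer="fzkfffzzzc" (len 10), cursors c4@2 c1@9 c2@9 c3@9, authorship 44.123123.
After op 7 (insert('x')): buffer="fzxkfffzzzxxxc" (len 14), cursors c4@3 c1@13 c2@13 c3@13, authorship 444.123123123.
After op 8 (insert('x')): buffer="fzxxkfffzzzxxxxxxc" (len 18), cursors c4@4 c1@17 c2@17 c3@17, authorship 4444.123123123123.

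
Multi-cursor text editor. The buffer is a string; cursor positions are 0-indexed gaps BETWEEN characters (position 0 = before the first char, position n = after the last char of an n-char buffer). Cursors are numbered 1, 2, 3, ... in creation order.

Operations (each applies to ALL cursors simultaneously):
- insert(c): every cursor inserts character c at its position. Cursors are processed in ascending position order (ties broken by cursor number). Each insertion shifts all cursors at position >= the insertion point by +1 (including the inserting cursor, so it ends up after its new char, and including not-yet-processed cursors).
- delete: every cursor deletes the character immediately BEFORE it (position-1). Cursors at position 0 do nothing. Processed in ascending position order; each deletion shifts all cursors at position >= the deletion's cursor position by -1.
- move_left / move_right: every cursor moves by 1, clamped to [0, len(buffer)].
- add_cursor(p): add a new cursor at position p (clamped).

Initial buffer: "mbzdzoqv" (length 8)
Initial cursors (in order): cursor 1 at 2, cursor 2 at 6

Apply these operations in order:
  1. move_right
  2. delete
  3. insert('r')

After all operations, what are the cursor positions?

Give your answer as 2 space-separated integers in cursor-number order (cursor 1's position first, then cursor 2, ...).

After op 1 (move_right): buffer="mbzdzoqv" (len 8), cursors c1@3 c2@7, authorship ........
After op 2 (delete): buffer="mbdzov" (len 6), cursors c1@2 c2@5, authorship ......
After op 3 (insert('r')): buffer="mbrdzorv" (len 8), cursors c1@3 c2@7, authorship ..1...2.

Answer: 3 7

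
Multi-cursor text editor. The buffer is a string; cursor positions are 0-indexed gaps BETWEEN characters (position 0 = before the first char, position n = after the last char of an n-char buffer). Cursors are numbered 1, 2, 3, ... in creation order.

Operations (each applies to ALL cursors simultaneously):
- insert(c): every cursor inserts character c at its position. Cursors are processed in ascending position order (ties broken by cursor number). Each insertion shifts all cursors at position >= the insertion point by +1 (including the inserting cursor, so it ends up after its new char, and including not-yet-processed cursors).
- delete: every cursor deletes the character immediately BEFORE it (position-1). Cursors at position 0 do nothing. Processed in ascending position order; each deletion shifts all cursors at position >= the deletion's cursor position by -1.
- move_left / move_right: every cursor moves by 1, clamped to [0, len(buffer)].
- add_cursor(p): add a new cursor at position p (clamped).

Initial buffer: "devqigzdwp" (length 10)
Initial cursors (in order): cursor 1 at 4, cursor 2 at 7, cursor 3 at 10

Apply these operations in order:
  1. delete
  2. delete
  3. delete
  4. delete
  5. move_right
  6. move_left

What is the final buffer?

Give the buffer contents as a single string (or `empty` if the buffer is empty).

After op 1 (delete): buffer="devigdw" (len 7), cursors c1@3 c2@5 c3@7, authorship .......
After op 2 (delete): buffer="deid" (len 4), cursors c1@2 c2@3 c3@4, authorship ....
After op 3 (delete): buffer="d" (len 1), cursors c1@1 c2@1 c3@1, authorship .
After op 4 (delete): buffer="" (len 0), cursors c1@0 c2@0 c3@0, authorship 
After op 5 (move_right): buffer="" (len 0), cursors c1@0 c2@0 c3@0, authorship 
After op 6 (move_left): buffer="" (len 0), cursors c1@0 c2@0 c3@0, authorship 

Answer: empty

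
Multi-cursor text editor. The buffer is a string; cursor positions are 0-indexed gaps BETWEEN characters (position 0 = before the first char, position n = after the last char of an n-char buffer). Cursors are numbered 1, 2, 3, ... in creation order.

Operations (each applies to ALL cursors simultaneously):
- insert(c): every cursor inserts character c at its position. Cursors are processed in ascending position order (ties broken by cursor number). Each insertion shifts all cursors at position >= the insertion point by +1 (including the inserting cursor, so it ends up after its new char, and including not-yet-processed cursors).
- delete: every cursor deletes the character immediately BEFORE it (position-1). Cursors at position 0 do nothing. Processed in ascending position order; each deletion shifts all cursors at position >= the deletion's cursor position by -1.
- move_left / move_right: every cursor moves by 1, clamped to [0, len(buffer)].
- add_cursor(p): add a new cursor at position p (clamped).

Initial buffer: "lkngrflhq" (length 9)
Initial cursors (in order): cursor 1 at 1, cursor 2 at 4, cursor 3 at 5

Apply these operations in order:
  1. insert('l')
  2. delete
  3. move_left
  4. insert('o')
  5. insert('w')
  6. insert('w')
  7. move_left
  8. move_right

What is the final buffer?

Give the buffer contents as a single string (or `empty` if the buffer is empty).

Answer: owwlknowwgowwrflhq

Derivation:
After op 1 (insert('l')): buffer="llknglrlflhq" (len 12), cursors c1@2 c2@6 c3@8, authorship .1...2.3....
After op 2 (delete): buffer="lkngrflhq" (len 9), cursors c1@1 c2@4 c3@5, authorship .........
After op 3 (move_left): buffer="lkngrflhq" (len 9), cursors c1@0 c2@3 c3@4, authorship .........
After op 4 (insert('o')): buffer="olknogorflhq" (len 12), cursors c1@1 c2@5 c3@7, authorship 1...2.3.....
After op 5 (insert('w')): buffer="owlknowgowrflhq" (len 15), cursors c1@2 c2@7 c3@10, authorship 11...22.33.....
After op 6 (insert('w')): buffer="owwlknowwgowwrflhq" (len 18), cursors c1@3 c2@9 c3@13, authorship 111...222.333.....
After op 7 (move_left): buffer="owwlknowwgowwrflhq" (len 18), cursors c1@2 c2@8 c3@12, authorship 111...222.333.....
After op 8 (move_right): buffer="owwlknowwgowwrflhq" (len 18), cursors c1@3 c2@9 c3@13, authorship 111...222.333.....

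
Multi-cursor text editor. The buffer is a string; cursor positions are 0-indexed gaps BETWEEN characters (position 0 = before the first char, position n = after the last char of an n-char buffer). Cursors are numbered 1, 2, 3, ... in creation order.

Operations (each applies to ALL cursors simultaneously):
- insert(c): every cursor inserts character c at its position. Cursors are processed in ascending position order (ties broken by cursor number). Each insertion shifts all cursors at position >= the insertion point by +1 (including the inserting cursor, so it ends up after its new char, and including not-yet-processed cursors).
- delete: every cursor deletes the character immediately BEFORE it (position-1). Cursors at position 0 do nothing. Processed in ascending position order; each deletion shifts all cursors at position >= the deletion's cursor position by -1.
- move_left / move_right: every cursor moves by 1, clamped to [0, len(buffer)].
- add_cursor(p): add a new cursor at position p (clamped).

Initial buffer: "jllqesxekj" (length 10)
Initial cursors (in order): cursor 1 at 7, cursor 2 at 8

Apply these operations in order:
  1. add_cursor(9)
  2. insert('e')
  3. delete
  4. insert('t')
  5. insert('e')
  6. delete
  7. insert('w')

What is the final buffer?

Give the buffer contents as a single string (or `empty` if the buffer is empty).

Answer: jllqesxtwetwktwj

Derivation:
After op 1 (add_cursor(9)): buffer="jllqesxekj" (len 10), cursors c1@7 c2@8 c3@9, authorship ..........
After op 2 (insert('e')): buffer="jllqesxeeekej" (len 13), cursors c1@8 c2@10 c3@12, authorship .......1.2.3.
After op 3 (delete): buffer="jllqesxekj" (len 10), cursors c1@7 c2@8 c3@9, authorship ..........
After op 4 (insert('t')): buffer="jllqesxtetktj" (len 13), cursors c1@8 c2@10 c3@12, authorship .......1.2.3.
After op 5 (insert('e')): buffer="jllqesxteetektej" (len 16), cursors c1@9 c2@12 c3@15, authorship .......11.22.33.
After op 6 (delete): buffer="jllqesxtetktj" (len 13), cursors c1@8 c2@10 c3@12, authorship .......1.2.3.
After op 7 (insert('w')): buffer="jllqesxtwetwktwj" (len 16), cursors c1@9 c2@12 c3@15, authorship .......11.22.33.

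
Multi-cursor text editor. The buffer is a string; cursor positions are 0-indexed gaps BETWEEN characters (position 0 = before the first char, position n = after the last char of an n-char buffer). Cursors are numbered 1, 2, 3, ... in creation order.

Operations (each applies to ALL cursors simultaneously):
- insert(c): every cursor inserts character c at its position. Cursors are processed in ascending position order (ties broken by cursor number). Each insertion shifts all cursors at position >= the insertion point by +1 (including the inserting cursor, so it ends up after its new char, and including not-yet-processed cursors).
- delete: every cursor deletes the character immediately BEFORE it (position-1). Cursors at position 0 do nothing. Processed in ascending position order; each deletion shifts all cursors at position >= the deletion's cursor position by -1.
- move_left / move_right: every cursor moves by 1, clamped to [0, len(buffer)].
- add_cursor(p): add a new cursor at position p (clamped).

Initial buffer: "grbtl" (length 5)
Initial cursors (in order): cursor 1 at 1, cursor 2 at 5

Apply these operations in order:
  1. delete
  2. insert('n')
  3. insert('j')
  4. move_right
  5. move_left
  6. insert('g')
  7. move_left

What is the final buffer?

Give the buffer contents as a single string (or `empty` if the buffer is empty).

After op 1 (delete): buffer="rbt" (len 3), cursors c1@0 c2@3, authorship ...
After op 2 (insert('n')): buffer="nrbtn" (len 5), cursors c1@1 c2@5, authorship 1...2
After op 3 (insert('j')): buffer="njrbtnj" (len 7), cursors c1@2 c2@7, authorship 11...22
After op 4 (move_right): buffer="njrbtnj" (len 7), cursors c1@3 c2@7, authorship 11...22
After op 5 (move_left): buffer="njrbtnj" (len 7), cursors c1@2 c2@6, authorship 11...22
After op 6 (insert('g')): buffer="njgrbtngj" (len 9), cursors c1@3 c2@8, authorship 111...222
After op 7 (move_left): buffer="njgrbtngj" (len 9), cursors c1@2 c2@7, authorship 111...222

Answer: njgrbtngj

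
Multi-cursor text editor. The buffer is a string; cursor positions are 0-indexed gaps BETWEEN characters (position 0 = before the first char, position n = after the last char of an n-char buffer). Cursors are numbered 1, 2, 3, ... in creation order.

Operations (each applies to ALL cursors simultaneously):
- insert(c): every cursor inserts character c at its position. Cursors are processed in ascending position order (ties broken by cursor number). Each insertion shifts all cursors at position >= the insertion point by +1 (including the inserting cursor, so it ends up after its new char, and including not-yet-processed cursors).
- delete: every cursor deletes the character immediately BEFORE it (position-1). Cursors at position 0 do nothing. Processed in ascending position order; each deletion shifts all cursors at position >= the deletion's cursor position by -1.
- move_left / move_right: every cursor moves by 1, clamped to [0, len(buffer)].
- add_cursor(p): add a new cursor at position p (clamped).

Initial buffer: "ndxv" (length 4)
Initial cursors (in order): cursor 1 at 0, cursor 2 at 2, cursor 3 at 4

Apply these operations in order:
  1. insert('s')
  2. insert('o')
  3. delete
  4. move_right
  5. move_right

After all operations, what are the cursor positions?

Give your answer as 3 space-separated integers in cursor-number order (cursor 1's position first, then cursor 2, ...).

Answer: 3 6 7

Derivation:
After op 1 (insert('s')): buffer="sndsxvs" (len 7), cursors c1@1 c2@4 c3@7, authorship 1..2..3
After op 2 (insert('o')): buffer="sondsoxvso" (len 10), cursors c1@2 c2@6 c3@10, authorship 11..22..33
After op 3 (delete): buffer="sndsxvs" (len 7), cursors c1@1 c2@4 c3@7, authorship 1..2..3
After op 4 (move_right): buffer="sndsxvs" (len 7), cursors c1@2 c2@5 c3@7, authorship 1..2..3
After op 5 (move_right): buffer="sndsxvs" (len 7), cursors c1@3 c2@6 c3@7, authorship 1..2..3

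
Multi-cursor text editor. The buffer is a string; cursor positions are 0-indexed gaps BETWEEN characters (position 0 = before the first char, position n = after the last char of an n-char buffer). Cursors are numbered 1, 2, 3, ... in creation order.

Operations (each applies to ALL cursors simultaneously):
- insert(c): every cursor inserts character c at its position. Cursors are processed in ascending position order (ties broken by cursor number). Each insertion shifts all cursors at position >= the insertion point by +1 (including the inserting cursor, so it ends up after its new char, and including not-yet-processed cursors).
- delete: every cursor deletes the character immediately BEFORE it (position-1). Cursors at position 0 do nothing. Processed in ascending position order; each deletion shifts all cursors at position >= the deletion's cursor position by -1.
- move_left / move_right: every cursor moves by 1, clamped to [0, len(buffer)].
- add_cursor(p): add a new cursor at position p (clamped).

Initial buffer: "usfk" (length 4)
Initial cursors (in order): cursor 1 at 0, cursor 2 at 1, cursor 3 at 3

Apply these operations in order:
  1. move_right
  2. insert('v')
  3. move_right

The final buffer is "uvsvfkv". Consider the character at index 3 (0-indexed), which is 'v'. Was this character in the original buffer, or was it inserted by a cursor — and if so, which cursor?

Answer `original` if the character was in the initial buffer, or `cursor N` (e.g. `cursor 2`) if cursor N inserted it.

Answer: cursor 2

Derivation:
After op 1 (move_right): buffer="usfk" (len 4), cursors c1@1 c2@2 c3@4, authorship ....
After op 2 (insert('v')): buffer="uvsvfkv" (len 7), cursors c1@2 c2@4 c3@7, authorship .1.2..3
After op 3 (move_right): buffer="uvsvfkv" (len 7), cursors c1@3 c2@5 c3@7, authorship .1.2..3
Authorship (.=original, N=cursor N): . 1 . 2 . . 3
Index 3: author = 2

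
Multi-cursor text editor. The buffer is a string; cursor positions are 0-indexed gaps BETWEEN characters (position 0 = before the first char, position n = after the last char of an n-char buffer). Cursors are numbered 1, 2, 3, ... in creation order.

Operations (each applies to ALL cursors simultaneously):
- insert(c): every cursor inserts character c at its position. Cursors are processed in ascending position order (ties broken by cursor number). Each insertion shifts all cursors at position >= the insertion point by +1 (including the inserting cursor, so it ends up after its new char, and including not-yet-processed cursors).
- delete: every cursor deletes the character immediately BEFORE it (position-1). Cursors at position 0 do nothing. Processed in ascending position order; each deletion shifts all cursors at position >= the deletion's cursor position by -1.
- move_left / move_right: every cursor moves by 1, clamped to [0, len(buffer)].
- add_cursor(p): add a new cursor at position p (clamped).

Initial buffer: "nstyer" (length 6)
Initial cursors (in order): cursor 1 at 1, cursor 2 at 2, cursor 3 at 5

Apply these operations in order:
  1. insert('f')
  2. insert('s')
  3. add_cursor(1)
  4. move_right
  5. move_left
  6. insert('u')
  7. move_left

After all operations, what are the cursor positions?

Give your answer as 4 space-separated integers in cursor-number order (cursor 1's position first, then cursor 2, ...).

After op 1 (insert('f')): buffer="nfsftyefr" (len 9), cursors c1@2 c2@4 c3@8, authorship .1.2...3.
After op 2 (insert('s')): buffer="nfssfstyefsr" (len 12), cursors c1@3 c2@6 c3@11, authorship .11.22...33.
After op 3 (add_cursor(1)): buffer="nfssfstyefsr" (len 12), cursors c4@1 c1@3 c2@6 c3@11, authorship .11.22...33.
After op 4 (move_right): buffer="nfssfstyefsr" (len 12), cursors c4@2 c1@4 c2@7 c3@12, authorship .11.22...33.
After op 5 (move_left): buffer="nfssfstyefsr" (len 12), cursors c4@1 c1@3 c2@6 c3@11, authorship .11.22...33.
After op 6 (insert('u')): buffer="nufsusfsutyefsur" (len 16), cursors c4@2 c1@5 c2@9 c3@15, authorship .4111.222...333.
After op 7 (move_left): buffer="nufsusfsutyefsur" (len 16), cursors c4@1 c1@4 c2@8 c3@14, authorship .4111.222...333.

Answer: 4 8 14 1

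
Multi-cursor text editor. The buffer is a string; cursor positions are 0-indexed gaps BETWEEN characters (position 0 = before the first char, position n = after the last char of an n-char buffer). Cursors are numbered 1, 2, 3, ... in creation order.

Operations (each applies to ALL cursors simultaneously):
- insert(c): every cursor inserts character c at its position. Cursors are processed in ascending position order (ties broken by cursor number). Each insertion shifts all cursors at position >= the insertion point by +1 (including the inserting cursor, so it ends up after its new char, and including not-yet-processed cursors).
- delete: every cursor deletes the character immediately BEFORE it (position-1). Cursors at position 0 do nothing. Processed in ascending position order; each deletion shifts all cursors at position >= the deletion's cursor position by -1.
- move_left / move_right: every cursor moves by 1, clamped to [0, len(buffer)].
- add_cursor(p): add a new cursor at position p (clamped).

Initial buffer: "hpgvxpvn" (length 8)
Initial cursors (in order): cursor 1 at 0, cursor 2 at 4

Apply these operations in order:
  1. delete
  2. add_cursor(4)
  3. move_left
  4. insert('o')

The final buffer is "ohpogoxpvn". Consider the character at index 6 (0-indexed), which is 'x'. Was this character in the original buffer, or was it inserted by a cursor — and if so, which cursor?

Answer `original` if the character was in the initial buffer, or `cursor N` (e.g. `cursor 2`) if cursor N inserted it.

After op 1 (delete): buffer="hpgxpvn" (len 7), cursors c1@0 c2@3, authorship .......
After op 2 (add_cursor(4)): buffer="hpgxpvn" (len 7), cursors c1@0 c2@3 c3@4, authorship .......
After op 3 (move_left): buffer="hpgxpvn" (len 7), cursors c1@0 c2@2 c3@3, authorship .......
After op 4 (insert('o')): buffer="ohpogoxpvn" (len 10), cursors c1@1 c2@4 c3@6, authorship 1..2.3....
Authorship (.=original, N=cursor N): 1 . . 2 . 3 . . . .
Index 6: author = original

Answer: original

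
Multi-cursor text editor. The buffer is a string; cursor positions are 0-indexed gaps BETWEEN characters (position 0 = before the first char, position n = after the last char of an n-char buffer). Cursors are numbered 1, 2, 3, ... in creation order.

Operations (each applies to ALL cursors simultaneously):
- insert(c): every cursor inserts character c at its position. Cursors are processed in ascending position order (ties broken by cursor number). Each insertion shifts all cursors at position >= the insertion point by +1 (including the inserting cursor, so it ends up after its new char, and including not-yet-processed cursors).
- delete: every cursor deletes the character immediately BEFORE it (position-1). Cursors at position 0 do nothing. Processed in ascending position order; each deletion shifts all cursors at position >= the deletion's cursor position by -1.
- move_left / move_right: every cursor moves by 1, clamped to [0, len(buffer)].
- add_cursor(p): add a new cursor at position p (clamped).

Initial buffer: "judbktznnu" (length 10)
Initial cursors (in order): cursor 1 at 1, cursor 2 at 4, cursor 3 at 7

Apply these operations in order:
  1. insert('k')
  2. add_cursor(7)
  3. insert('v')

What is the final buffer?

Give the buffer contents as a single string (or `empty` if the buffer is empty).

Answer: jkvudbkvkvtzkvnnu

Derivation:
After op 1 (insert('k')): buffer="jkudbkktzknnu" (len 13), cursors c1@2 c2@6 c3@10, authorship .1...2...3...
After op 2 (add_cursor(7)): buffer="jkudbkktzknnu" (len 13), cursors c1@2 c2@6 c4@7 c3@10, authorship .1...2...3...
After op 3 (insert('v')): buffer="jkvudbkvkvtzkvnnu" (len 17), cursors c1@3 c2@8 c4@10 c3@14, authorship .11...22.4..33...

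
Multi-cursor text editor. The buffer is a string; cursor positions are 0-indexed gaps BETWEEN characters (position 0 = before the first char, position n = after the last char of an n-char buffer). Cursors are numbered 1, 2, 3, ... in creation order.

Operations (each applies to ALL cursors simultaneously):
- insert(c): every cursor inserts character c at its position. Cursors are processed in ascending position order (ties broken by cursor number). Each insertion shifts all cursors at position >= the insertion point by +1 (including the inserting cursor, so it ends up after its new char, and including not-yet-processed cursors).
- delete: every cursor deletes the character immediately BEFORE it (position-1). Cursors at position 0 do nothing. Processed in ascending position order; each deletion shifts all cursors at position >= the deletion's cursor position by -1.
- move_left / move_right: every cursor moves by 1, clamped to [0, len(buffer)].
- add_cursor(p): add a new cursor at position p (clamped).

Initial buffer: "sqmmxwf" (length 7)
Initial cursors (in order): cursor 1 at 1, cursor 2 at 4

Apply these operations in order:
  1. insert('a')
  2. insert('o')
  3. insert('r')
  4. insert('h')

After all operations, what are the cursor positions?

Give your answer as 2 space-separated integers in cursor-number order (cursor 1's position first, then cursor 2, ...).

Answer: 5 12

Derivation:
After op 1 (insert('a')): buffer="saqmmaxwf" (len 9), cursors c1@2 c2@6, authorship .1...2...
After op 2 (insert('o')): buffer="saoqmmaoxwf" (len 11), cursors c1@3 c2@8, authorship .11...22...
After op 3 (insert('r')): buffer="saorqmmaorxwf" (len 13), cursors c1@4 c2@10, authorship .111...222...
After op 4 (insert('h')): buffer="saorhqmmaorhxwf" (len 15), cursors c1@5 c2@12, authorship .1111...2222...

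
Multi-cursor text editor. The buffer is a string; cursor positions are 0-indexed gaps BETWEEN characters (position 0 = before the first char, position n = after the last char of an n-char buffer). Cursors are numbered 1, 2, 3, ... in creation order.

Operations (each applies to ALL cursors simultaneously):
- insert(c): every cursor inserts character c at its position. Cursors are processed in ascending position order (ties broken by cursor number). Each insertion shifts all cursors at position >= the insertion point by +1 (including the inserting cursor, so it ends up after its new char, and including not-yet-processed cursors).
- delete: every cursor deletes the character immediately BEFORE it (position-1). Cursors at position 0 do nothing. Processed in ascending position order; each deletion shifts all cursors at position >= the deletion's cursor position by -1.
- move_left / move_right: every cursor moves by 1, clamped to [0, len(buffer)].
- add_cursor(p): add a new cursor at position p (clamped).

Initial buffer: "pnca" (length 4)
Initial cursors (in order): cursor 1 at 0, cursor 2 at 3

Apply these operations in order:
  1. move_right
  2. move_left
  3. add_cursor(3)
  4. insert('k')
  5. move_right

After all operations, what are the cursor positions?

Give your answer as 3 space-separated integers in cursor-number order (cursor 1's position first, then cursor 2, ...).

Answer: 2 7 7

Derivation:
After op 1 (move_right): buffer="pnca" (len 4), cursors c1@1 c2@4, authorship ....
After op 2 (move_left): buffer="pnca" (len 4), cursors c1@0 c2@3, authorship ....
After op 3 (add_cursor(3)): buffer="pnca" (len 4), cursors c1@0 c2@3 c3@3, authorship ....
After op 4 (insert('k')): buffer="kpnckka" (len 7), cursors c1@1 c2@6 c3@6, authorship 1...23.
After op 5 (move_right): buffer="kpnckka" (len 7), cursors c1@2 c2@7 c3@7, authorship 1...23.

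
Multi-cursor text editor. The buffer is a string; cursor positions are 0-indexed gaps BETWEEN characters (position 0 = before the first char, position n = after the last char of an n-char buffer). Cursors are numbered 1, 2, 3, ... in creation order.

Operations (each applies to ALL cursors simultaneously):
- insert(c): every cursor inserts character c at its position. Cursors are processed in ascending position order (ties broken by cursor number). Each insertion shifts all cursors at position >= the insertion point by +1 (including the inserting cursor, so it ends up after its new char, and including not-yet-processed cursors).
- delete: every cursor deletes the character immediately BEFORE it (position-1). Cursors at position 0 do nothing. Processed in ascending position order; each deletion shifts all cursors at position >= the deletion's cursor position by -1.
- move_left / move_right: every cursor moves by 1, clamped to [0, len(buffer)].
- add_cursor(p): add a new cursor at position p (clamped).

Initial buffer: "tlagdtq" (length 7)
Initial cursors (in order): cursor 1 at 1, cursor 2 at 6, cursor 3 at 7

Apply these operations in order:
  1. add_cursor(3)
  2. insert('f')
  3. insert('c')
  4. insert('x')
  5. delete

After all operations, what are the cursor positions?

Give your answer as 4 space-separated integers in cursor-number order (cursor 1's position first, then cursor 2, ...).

After op 1 (add_cursor(3)): buffer="tlagdtq" (len 7), cursors c1@1 c4@3 c2@6 c3@7, authorship .......
After op 2 (insert('f')): buffer="tflafgdtfqf" (len 11), cursors c1@2 c4@5 c2@9 c3@11, authorship .1..4...2.3
After op 3 (insert('c')): buffer="tfclafcgdtfcqfc" (len 15), cursors c1@3 c4@7 c2@12 c3@15, authorship .11..44...22.33
After op 4 (insert('x')): buffer="tfcxlafcxgdtfcxqfcx" (len 19), cursors c1@4 c4@9 c2@15 c3@19, authorship .111..444...222.333
After op 5 (delete): buffer="tfclafcgdtfcqfc" (len 15), cursors c1@3 c4@7 c2@12 c3@15, authorship .11..44...22.33

Answer: 3 12 15 7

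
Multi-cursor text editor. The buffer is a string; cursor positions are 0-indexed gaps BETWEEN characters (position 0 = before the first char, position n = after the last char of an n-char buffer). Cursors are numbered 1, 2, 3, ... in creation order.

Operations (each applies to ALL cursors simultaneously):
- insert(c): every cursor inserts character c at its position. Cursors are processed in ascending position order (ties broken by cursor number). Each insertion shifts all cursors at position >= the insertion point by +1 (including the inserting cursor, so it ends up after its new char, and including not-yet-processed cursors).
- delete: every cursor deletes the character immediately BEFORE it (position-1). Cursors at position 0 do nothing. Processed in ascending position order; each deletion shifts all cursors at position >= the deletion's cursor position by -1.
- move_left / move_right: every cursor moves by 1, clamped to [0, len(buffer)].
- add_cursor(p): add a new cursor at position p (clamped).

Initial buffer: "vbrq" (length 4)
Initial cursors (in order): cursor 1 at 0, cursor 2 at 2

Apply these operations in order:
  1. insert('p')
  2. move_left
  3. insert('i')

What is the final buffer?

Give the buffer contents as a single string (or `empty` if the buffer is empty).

Answer: ipvbiprq

Derivation:
After op 1 (insert('p')): buffer="pvbprq" (len 6), cursors c1@1 c2@4, authorship 1..2..
After op 2 (move_left): buffer="pvbprq" (len 6), cursors c1@0 c2@3, authorship 1..2..
After op 3 (insert('i')): buffer="ipvbiprq" (len 8), cursors c1@1 c2@5, authorship 11..22..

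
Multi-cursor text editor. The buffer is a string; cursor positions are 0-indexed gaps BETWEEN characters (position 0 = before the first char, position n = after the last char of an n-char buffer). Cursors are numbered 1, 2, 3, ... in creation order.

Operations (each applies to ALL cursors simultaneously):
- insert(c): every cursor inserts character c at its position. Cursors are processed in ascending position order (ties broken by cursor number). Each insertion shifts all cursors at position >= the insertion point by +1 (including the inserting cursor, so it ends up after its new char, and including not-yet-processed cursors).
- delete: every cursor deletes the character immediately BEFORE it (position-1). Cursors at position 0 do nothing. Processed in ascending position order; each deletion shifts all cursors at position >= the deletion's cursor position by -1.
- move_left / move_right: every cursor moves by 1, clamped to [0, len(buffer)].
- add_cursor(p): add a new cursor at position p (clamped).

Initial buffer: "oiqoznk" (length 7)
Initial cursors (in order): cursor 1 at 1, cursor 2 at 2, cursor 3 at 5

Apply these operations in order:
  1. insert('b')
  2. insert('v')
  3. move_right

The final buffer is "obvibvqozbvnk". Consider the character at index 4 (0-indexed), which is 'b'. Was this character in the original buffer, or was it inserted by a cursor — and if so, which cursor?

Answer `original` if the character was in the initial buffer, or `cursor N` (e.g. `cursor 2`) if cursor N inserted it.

After op 1 (insert('b')): buffer="obibqozbnk" (len 10), cursors c1@2 c2@4 c3@8, authorship .1.2...3..
After op 2 (insert('v')): buffer="obvibvqozbvnk" (len 13), cursors c1@3 c2@6 c3@11, authorship .11.22...33..
After op 3 (move_right): buffer="obvibvqozbvnk" (len 13), cursors c1@4 c2@7 c3@12, authorship .11.22...33..
Authorship (.=original, N=cursor N): . 1 1 . 2 2 . . . 3 3 . .
Index 4: author = 2

Answer: cursor 2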